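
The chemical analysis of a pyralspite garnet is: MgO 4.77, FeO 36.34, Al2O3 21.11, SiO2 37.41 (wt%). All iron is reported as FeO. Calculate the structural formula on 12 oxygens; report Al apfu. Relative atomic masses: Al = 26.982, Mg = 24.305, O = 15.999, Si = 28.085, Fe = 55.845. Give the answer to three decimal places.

4.77 wt% MgO ÷ 40.304 g/mol = 0.11835 mol, giving 0.11835 Mg and 0.11835 O.
36.34 wt% FeO ÷ 71.844 g/mol = 0.50582 mol, giving 0.50582 Fe and 0.50582 O.
21.11 wt% Al2O3 ÷ 101.961 g/mol = 0.20704 mol, giving 0.41408 Al and 0.62112 O.
37.41 wt% SiO2 ÷ 60.083 g/mol = 0.62264 mol, giving 0.62264 Si and 1.24528 O.
Oxygen sums to 2.49057; scaling by 12/2.49057 = 4.81817 puts the formula on 12 O.
Al: 0.41408 × 4.81817 = 1.995 atoms per formula unit.

1.995 Al apfu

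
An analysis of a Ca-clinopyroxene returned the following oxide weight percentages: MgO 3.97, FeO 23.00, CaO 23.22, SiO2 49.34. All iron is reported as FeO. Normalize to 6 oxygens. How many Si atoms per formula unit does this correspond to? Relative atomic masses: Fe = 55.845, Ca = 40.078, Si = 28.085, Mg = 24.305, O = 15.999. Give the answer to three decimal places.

3.97 wt% MgO ÷ 40.304 g/mol = 0.09850 mol, giving 0.09850 Mg and 0.09850 O.
23.00 wt% FeO ÷ 71.844 g/mol = 0.32014 mol, giving 0.32014 Fe and 0.32014 O.
23.22 wt% CaO ÷ 56.077 g/mol = 0.41407 mol, giving 0.41407 Ca and 0.41407 O.
49.34 wt% SiO2 ÷ 60.083 g/mol = 0.82120 mol, giving 0.82120 Si and 1.64240 O.
Oxygen sums to 2.47511; scaling by 6/2.47511 = 2.42413 puts the formula on 6 O.
Si: 0.82120 × 2.42413 = 1.991 atoms per formula unit.

1.991 Si apfu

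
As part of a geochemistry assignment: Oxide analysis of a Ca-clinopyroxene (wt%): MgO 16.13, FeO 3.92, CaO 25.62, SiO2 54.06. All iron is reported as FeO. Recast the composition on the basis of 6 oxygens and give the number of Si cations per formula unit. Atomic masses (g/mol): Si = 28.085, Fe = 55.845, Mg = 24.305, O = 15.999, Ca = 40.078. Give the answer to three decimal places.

1.991 Si apfu

MgO (M=40.304): mol = 0.40021; Mg = 0.40021, O = 0.40021.
FeO (M=71.844): mol = 0.05456; Fe = 0.05456, O = 0.05456.
CaO (M=56.077): mol = 0.45687; Ca = 0.45687, O = 0.45687.
SiO2 (M=60.083): mol = 0.89976; Si = 0.89976, O = 1.79952.
ΣO = 2.71116; factor = 6/ΣO = 2.21307.
Si apfu = 0.89976 × 2.21307 = 1.991.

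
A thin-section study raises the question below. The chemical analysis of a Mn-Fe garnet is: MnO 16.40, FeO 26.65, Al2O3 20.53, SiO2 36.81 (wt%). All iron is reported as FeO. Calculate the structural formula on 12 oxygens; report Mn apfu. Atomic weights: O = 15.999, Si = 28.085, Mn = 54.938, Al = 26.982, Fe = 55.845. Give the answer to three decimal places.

16.40 wt% MnO ÷ 70.937 g/mol = 0.23119 mol, giving 0.23119 Mn and 0.23119 O.
26.65 wt% FeO ÷ 71.844 g/mol = 0.37094 mol, giving 0.37094 Fe and 0.37094 O.
20.53 wt% Al2O3 ÷ 101.961 g/mol = 0.20135 mol, giving 0.40270 Al and 0.60405 O.
36.81 wt% SiO2 ÷ 60.083 g/mol = 0.61265 mol, giving 0.61265 Si and 1.22530 O.
Oxygen sums to 2.43148; scaling by 12/2.43148 = 4.93527 puts the formula on 12 O.
Mn: 0.23119 × 4.93527 = 1.141 atoms per formula unit.

1.141 Mn apfu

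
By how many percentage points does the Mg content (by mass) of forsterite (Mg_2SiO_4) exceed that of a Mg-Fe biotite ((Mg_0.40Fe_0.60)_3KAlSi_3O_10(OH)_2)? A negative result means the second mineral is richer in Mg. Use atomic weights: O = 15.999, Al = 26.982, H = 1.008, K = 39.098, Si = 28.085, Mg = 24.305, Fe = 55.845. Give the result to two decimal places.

Mg in Mg_2SiO_4: molar mass 140.691 g/mol; 2×24.305 = 48.610 g → 34.55 wt%.
Mg in (Mg_0.40Fe_0.60)_3KAlSi_3O_10(OH)_2: molar mass 474.026 g/mol; 1.20×24.305 = 29.166 g → 6.15 wt%.
Difference = 34.55 − 6.15 = 28.40 percentage points.

28.40 percentage points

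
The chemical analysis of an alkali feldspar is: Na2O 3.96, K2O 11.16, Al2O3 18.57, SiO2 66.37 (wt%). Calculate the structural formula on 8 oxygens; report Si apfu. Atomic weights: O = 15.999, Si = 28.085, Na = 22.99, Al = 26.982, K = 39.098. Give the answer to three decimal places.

Na2O: 3.96/61.979 = 0.06389 mol → 0.12778 mol Na, 0.06389 mol O.
K2O: 11.16/94.195 = 0.11848 mol → 0.23696 mol K, 0.11848 mol O.
Al2O3: 18.57/101.961 = 0.18213 mol → 0.36426 mol Al, 0.54639 mol O.
SiO2: 66.37/60.083 = 1.10464 mol → 1.10464 mol Si, 2.20928 mol O.
Total oxygen = 2.93804 mol. Normalization factor = 8/2.93804 = 2.72290.
Si per 8 O = 1.10464 × 2.72290 = 3.008.

3.008 Si apfu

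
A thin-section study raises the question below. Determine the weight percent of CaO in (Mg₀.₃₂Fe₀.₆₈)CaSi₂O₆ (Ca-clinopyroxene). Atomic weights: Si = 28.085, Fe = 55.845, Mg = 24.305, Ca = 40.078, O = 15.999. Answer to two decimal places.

Molar mass of (Mg₀.₃₂Fe₀.₆₈)CaSi₂O₆ = 0.32·24.305 + 0.68·55.845 + 1·40.078 + 2·28.085 + 6·15.999 = 237.994 g/mol.
Each formula unit contains 1 Ca, equivalent to 1/1 = 1.0000 mol CaO.
M(CaO) = 1×40.078 + 1×15.999 = 56.077 g/mol.
Mass of CaO per formula unit = 1.0000 × 56.077 = 56.077 g.
CaO wt% = 56.077 / 237.994 × 100 = 23.56%.

23.56 wt%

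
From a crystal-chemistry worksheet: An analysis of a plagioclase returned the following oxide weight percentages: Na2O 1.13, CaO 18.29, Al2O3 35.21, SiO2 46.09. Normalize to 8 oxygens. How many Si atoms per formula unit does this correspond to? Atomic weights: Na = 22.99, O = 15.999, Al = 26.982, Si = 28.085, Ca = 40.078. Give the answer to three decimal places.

2.106 Si apfu

1.13 wt% Na2O ÷ 61.979 g/mol = 0.01823 mol, giving 0.03646 Na and 0.01823 O.
18.29 wt% CaO ÷ 56.077 g/mol = 0.32616 mol, giving 0.32616 Ca and 0.32616 O.
35.21 wt% Al2O3 ÷ 101.961 g/mol = 0.34533 mol, giving 0.69066 Al and 1.03599 O.
46.09 wt% SiO2 ÷ 60.083 g/mol = 0.76711 mol, giving 0.76711 Si and 1.53422 O.
Oxygen sums to 2.91460; scaling by 8/2.91460 = 2.74480 puts the formula on 8 O.
Si: 0.76711 × 2.74480 = 2.106 atoms per formula unit.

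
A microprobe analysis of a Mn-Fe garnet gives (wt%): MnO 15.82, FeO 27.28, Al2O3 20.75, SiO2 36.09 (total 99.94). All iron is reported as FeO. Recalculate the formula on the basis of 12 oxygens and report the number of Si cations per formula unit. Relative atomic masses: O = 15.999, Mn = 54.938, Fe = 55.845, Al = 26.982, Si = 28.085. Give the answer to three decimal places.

15.82 wt% MnO ÷ 70.937 g/mol = 0.22301 mol, giving 0.22301 Mn and 0.22301 O.
27.28 wt% FeO ÷ 71.844 g/mol = 0.37971 mol, giving 0.37971 Fe and 0.37971 O.
20.75 wt% Al2O3 ÷ 101.961 g/mol = 0.20351 mol, giving 0.40702 Al and 0.61053 O.
36.09 wt% SiO2 ÷ 60.083 g/mol = 0.60067 mol, giving 0.60067 Si and 1.20134 O.
Oxygen sums to 2.41459; scaling by 12/2.41459 = 4.96979 puts the formula on 12 O.
Si: 0.60067 × 4.96979 = 2.985 atoms per formula unit.

2.985 Si apfu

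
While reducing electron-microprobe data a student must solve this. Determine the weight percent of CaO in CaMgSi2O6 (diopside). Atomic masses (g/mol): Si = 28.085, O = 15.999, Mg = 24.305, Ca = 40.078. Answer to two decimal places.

M(CaMgSi2O6) = 216.547 g/mol; M(CaO) = 56.077 g/mol.
Moles CaO per formula unit = 1 Ca ÷ 1 = 1.0000.
CaO fraction = (1.0000 × 56.077) / 216.547 = 56.077/216.547 = 0.2590.

25.90 wt%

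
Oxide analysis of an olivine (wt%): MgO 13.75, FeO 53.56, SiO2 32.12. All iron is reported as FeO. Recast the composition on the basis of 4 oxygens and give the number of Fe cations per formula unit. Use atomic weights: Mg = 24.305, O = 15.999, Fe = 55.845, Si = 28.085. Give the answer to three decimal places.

1.383 Fe apfu

MgO (M=40.304): mol = 0.34116; Mg = 0.34116, O = 0.34116.
FeO (M=71.844): mol = 0.74550; Fe = 0.74550, O = 0.74550.
SiO2 (M=60.083): mol = 0.53459; Si = 0.53459, O = 1.06918.
ΣO = 2.15584; factor = 4/ΣO = 1.85543.
Fe apfu = 0.74550 × 1.85543 = 1.383.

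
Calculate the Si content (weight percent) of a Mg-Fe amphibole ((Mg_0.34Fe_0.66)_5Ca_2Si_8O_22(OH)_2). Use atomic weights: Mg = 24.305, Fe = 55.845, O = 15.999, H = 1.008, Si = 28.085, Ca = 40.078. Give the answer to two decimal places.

M((Mg_0.34Fe_0.66)_5Ca_2Si_8O_22(OH)_2) = 916.435 g/mol.
Si contributes 8 × 28.085 = 224.680 g per mole.
224.680/916.435 = 0.2452 → 24.52%.

24.52 weight percent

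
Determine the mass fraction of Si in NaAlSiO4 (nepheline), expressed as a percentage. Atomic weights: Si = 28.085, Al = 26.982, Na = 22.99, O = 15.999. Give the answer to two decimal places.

19.77 mass %

Formula mass = 1·22.99 + 1·26.982 + 1·28.085 + 4·15.999 = 142.053 g/mol, of which 28.085 g is Si.
So Si makes up 28.085/142.053 = 0.1977 of the mass, i.e. 19.77%.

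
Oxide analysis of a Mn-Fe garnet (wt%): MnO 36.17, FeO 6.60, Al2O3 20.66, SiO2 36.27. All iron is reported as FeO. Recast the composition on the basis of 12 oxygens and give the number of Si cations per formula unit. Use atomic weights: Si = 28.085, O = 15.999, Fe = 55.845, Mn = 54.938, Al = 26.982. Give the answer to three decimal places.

36.17 wt% MnO ÷ 70.937 g/mol = 0.50989 mol, giving 0.50989 Mn and 0.50989 O.
6.60 wt% FeO ÷ 71.844 g/mol = 0.09187 mol, giving 0.09187 Fe and 0.09187 O.
20.66 wt% Al2O3 ÷ 101.961 g/mol = 0.20263 mol, giving 0.40526 Al and 0.60789 O.
36.27 wt% SiO2 ÷ 60.083 g/mol = 0.60366 mol, giving 0.60366 Si and 1.20732 O.
Oxygen sums to 2.41697; scaling by 12/2.41697 = 4.96489 puts the formula on 12 O.
Si: 0.60366 × 4.96489 = 2.997 atoms per formula unit.

2.997 Si apfu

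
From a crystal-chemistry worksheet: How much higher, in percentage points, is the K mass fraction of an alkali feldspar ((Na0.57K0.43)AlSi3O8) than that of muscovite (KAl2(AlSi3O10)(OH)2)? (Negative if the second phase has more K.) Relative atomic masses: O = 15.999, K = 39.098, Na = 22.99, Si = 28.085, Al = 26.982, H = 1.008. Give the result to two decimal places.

-3.57 percentage points

K in (Na0.57K0.43)AlSi3O8: molar mass 269.145 g/mol; 0.43×39.098 = 16.812 g → 6.25 wt%.
K in KAl2(AlSi3O10)(OH)2: molar mass 398.303 g/mol; 1×39.098 = 39.098 g → 9.82 wt%.
Difference = 6.25 − 9.82 = -3.57 percentage points.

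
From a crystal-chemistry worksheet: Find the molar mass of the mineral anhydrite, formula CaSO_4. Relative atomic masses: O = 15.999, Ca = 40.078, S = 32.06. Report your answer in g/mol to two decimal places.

Ca: 1 × 40.078 = 40.0780
S: 1 × 32.06 = 32.0600
O: 4 × 15.999 = 63.9960
Summing the contributions gives the formula mass.

136.13 g/mol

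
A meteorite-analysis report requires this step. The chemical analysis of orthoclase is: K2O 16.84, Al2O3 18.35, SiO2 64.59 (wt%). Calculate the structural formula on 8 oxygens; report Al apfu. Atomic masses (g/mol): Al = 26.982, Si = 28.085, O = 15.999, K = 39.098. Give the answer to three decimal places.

1.004 Al apfu

K2O: 16.84/94.195 = 0.17878 mol → 0.35756 mol K, 0.17878 mol O.
Al2O3: 18.35/101.961 = 0.17997 mol → 0.35994 mol Al, 0.53991 mol O.
SiO2: 64.59/60.083 = 1.07501 mol → 1.07501 mol Si, 2.15002 mol O.
Total oxygen = 2.86871 mol. Normalization factor = 8/2.86871 = 2.78871.
Al per 8 O = 0.35994 × 2.78871 = 1.004.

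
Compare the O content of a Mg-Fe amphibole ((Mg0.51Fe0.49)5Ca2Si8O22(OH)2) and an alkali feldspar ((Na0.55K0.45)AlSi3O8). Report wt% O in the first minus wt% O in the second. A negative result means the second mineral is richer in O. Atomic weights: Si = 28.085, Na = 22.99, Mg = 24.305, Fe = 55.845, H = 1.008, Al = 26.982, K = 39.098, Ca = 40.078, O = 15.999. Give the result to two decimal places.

-4.34 percentage points

First mineral: 383.976 g O in 889.626 g formula = 43.16 wt% O.
Second mineral: 127.992 g O in 269.468 g formula = 47.50 wt% O.
43.16% − 47.50% gives a difference of -4.34 percentage points.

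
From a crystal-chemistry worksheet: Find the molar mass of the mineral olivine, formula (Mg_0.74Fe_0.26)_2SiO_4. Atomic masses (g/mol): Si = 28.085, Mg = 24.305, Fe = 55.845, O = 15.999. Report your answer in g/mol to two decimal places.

157.09 g/mol

The formula mass is the sum 1.48·24.305 + 0.52·55.845 + 1·28.085 + 4·15.999.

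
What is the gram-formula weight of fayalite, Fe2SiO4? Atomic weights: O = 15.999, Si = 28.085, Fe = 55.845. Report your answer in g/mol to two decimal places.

The formula mass is the sum 2×55.845 + 1×28.085 + 4×15.999.

203.77 g/mol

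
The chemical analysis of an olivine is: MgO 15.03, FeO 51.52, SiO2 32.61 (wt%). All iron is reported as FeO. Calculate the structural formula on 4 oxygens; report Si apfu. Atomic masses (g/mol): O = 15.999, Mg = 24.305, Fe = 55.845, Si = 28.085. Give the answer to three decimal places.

MgO (M=40.304): mol = 0.37292; Mg = 0.37292, O = 0.37292.
FeO (M=71.844): mol = 0.71711; Fe = 0.71711, O = 0.71711.
SiO2 (M=60.083): mol = 0.54275; Si = 0.54275, O = 1.08550.
ΣO = 2.17553; factor = 4/ΣO = 1.83863.
Si apfu = 0.54275 × 1.83863 = 0.998.

0.998 Si apfu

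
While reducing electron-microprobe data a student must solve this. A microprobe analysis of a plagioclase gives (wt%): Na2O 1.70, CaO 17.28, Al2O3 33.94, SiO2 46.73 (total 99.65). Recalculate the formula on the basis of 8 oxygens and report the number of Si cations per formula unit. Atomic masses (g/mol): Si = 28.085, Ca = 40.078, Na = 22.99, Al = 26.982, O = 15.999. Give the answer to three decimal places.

Na2O: 1.70/61.979 = 0.02743 mol → 0.05486 mol Na, 0.02743 mol O.
CaO: 17.28/56.077 = 0.30815 mol → 0.30815 mol Ca, 0.30815 mol O.
Al2O3: 33.94/101.961 = 0.33287 mol → 0.66574 mol Al, 0.99861 mol O.
SiO2: 46.73/60.083 = 0.77776 mol → 0.77776 mol Si, 1.55552 mol O.
Total oxygen = 2.88971 mol. Normalization factor = 8/2.88971 = 2.76844.
Si per 8 O = 0.77776 × 2.76844 = 2.153.

2.153 Si apfu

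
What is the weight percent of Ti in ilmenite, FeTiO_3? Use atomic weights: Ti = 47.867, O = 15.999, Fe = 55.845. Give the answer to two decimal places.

M(FeTiO_3) = 151.709 g/mol.
Ti contributes 1 × 47.867 = 47.867 g per mole.
47.867/151.709 = 0.3155 → 31.55%.

31.55 wt%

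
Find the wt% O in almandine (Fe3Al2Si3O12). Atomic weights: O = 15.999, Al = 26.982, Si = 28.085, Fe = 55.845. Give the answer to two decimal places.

Molar mass of Fe3Al2Si3O12: 3·55.845 + 2·26.982 + 3·28.085 + 12·15.999 = 497.742 g/mol.
Mass of O per formula unit: 12 × 15.999 = 191.988 g.
Weight fraction O = 191.988 / 497.742 = 0.3857.

38.57 mass %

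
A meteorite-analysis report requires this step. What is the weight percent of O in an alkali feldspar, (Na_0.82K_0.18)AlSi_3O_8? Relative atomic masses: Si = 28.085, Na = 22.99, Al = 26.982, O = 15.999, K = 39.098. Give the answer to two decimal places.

M((Na_0.82K_0.18)AlSi_3O_8) = 265.118 g/mol.
O contributes 8 × 15.999 = 127.992 g per mole.
127.992/265.118 = 0.4828 → 48.28%.

48.28 weight percent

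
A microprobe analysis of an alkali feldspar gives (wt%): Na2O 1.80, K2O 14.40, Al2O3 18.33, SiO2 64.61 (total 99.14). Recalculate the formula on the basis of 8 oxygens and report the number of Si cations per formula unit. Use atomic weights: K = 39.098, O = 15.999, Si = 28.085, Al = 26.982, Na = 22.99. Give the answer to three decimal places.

Na2O: 1.80/61.979 = 0.02904 mol → 0.05808 mol Na, 0.02904 mol O.
K2O: 14.40/94.195 = 0.15287 mol → 0.30574 mol K, 0.15287 mol O.
Al2O3: 18.33/101.961 = 0.17977 mol → 0.35954 mol Al, 0.53931 mol O.
SiO2: 64.61/60.083 = 1.07535 mol → 1.07535 mol Si, 2.15070 mol O.
Total oxygen = 2.87192 mol. Normalization factor = 8/2.87192 = 2.78559.
Si per 8 O = 1.07535 × 2.78559 = 2.995.

2.995 Si apfu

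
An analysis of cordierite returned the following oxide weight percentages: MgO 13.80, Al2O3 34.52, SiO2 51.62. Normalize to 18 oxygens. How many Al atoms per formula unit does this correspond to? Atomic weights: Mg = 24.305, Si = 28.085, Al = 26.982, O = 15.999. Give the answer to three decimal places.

3.962 Al apfu

13.80 wt% MgO ÷ 40.304 g/mol = 0.34240 mol, giving 0.34240 Mg and 0.34240 O.
34.52 wt% Al2O3 ÷ 101.961 g/mol = 0.33856 mol, giving 0.67712 Al and 1.01568 O.
51.62 wt% SiO2 ÷ 60.083 g/mol = 0.85914 mol, giving 0.85914 Si and 1.71828 O.
Oxygen sums to 3.07636; scaling by 18/3.07636 = 5.85107 puts the formula on 18 O.
Al: 0.67712 × 5.85107 = 3.962 atoms per formula unit.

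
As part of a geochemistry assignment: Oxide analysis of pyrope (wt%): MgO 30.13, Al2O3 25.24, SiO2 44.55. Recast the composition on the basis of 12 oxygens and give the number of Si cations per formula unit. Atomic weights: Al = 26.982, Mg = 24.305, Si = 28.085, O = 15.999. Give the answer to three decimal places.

MgO (M=40.304): mol = 0.74757; Mg = 0.74757, O = 0.74757.
Al2O3 (M=101.961): mol = 0.24755; Al = 0.49510, O = 0.74265.
SiO2 (M=60.083): mol = 0.74147; Si = 0.74147, O = 1.48294.
ΣO = 2.97316; factor = 12/ΣO = 4.03611.
Si apfu = 0.74147 × 4.03611 = 2.993.

2.993 Si apfu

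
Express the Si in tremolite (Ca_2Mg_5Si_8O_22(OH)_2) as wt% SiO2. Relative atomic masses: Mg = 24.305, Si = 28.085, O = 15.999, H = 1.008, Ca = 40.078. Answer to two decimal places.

Molar mass of Ca_2Mg_5Si_8O_22(OH)_2 = 2×40.078 + 5×24.305 + 8×28.085 + 24×15.999 + 2×1.008 = 812.353 g/mol.
Each formula unit contains 8 Si, equivalent to 8/1 = 8.0000 mol SiO2.
M(SiO2) = 1×28.085 + 2×15.999 = 60.083 g/mol.
Mass of SiO2 per formula unit = 8.0000 × 60.083 = 480.664 g.
SiO2 wt% = 480.664 / 812.353 × 100 = 59.17%.

59.17 wt%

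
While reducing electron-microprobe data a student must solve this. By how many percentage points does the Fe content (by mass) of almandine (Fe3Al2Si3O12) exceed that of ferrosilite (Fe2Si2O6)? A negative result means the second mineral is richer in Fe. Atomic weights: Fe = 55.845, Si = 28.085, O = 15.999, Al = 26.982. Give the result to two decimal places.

-8.67 percentage points

M(Fe3Al2Si3O12) = 497.742 g/mol, so wt% Fe = 167.535/497.742 × 100 = 33.66%.
M(Fe2Si2O6) = 263.854 g/mol, so wt% Fe = 111.690/263.854 × 100 = 42.33%.
33.66 − 42.33 = -8.67 pp.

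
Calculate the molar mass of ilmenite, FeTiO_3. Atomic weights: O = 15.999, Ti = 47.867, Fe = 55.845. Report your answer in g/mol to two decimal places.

The formula mass is the sum 1·55.845 + 1·47.867 + 3·15.999.

151.71 g/mol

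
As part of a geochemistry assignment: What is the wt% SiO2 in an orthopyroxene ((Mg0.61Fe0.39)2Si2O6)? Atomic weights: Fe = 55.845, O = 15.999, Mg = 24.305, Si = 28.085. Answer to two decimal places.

Formula mass = 225.375 g/mol.
2 Si → 2.0000 mol SiO2 per formula unit; M(SiO2) = 60.083, so SiO2 mass = 120.166 g.
120.166/225.375 × 100 = 53.32 wt%.

53.32 wt%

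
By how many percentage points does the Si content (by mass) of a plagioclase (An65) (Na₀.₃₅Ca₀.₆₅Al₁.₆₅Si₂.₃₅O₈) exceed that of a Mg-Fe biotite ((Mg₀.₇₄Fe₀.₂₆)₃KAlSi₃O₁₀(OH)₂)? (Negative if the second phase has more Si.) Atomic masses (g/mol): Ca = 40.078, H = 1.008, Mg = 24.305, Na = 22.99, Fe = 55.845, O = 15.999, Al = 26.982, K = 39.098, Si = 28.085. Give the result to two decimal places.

Si in Na₀.₃₅Ca₀.₆₅Al₁.₆₅Si₂.₃₅O₈: molar mass 272.609 g/mol; 2.35×28.085 = 66.000 g → 24.21 wt%.
Si in (Mg₀.₇₄Fe₀.₂₆)₃KAlSi₃O₁₀(OH)₂: molar mass 441.855 g/mol; 3×28.085 = 84.255 g → 19.07 wt%.
Difference = 24.21 − 19.07 = 5.14 percentage points.

5.14 percentage points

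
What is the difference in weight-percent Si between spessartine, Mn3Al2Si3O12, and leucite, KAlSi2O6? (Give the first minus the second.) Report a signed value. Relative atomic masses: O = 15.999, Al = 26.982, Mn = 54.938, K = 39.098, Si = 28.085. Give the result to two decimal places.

-8.72 percentage points

M(Mn3Al2Si3O12) = 495.021 g/mol, so wt% Si = 84.255/495.021 × 100 = 17.02%.
M(KAlSi2O6) = 218.244 g/mol, so wt% Si = 56.170/218.244 × 100 = 25.74%.
17.02 − 25.74 = -8.72 pp.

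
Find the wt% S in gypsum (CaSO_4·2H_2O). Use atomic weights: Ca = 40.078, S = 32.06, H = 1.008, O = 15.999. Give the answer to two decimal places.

Formula mass = 1·40.078 + 1·32.06 + 6·15.999 + 4·1.008 = 172.164 g/mol, of which 32.060 g is S.
So S makes up 32.060/172.164 = 0.1862 of the mass, i.e. 18.62%.

18.62 weight percent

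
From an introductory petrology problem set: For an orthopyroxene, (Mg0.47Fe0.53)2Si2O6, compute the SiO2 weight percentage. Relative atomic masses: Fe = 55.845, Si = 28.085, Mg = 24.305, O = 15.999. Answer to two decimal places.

Formula mass = 234.206 g/mol.
2 Si → 2.0000 mol SiO2 per formula unit; M(SiO2) = 60.083, so SiO2 mass = 120.166 g.
120.166/234.206 × 100 = 51.31 wt%.

51.31 wt%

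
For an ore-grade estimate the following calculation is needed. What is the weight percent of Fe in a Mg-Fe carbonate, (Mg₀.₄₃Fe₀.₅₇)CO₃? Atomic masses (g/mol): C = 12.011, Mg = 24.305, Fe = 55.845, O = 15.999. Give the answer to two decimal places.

Molar mass of (Mg₀.₄₃Fe₀.₅₇)CO₃: 0.43*24.305 + 0.57*55.845 + 1*12.011 + 3*15.999 = 102.291 g/mol.
Mass of Fe per formula unit: 0.57 × 55.845 = 31.832 g.
Weight fraction Fe = 31.832 / 102.291 = 0.3112.

31.12 wt%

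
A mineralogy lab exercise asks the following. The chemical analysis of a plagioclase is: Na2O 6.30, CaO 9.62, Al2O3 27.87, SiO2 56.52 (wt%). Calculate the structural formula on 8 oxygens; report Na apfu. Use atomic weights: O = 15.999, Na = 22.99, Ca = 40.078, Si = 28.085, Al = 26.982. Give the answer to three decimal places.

Na2O: 6.30/61.979 = 0.10165 mol → 0.20330 mol Na, 0.10165 mol O.
CaO: 9.62/56.077 = 0.17155 mol → 0.17155 mol Ca, 0.17155 mol O.
Al2O3: 27.87/101.961 = 0.27334 mol → 0.54668 mol Al, 0.82002 mol O.
SiO2: 56.52/60.083 = 0.94070 mol → 0.94070 mol Si, 1.88140 mol O.
Total oxygen = 2.97462 mol. Normalization factor = 8/2.97462 = 2.68942.
Na per 8 O = 0.20330 × 2.68942 = 0.547.

0.547 Na apfu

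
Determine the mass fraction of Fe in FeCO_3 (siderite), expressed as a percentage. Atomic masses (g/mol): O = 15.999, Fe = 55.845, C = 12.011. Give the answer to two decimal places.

Formula mass = 1·55.845 + 1·12.011 + 3·15.999 = 115.853 g/mol, of which 55.845 g is Fe.
So Fe makes up 55.845/115.853 = 0.4820 of the mass, i.e. 48.20%.

48.20 weight percent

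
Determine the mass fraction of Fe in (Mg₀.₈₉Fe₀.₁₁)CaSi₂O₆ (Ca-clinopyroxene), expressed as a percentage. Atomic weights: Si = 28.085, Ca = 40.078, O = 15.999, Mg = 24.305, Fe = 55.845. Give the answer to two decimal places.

2.79 mass %

M((Mg₀.₈₉Fe₀.₁₁)CaSi₂O₆) = 220.016 g/mol.
Fe contributes 0.11 × 55.845 = 6.143 g per mole.
6.143/220.016 = 0.0279 → 2.79%.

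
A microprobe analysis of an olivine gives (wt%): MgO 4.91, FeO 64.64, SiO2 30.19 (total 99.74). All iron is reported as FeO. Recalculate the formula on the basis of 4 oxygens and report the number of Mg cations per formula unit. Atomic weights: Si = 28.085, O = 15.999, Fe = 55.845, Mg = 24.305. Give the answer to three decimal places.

MgO (M=40.304): mol = 0.12182; Mg = 0.12182, O = 0.12182.
FeO (M=71.844): mol = 0.89973; Fe = 0.89973, O = 0.89973.
SiO2 (M=60.083): mol = 0.50247; Si = 0.50247, O = 1.00494.
ΣO = 2.02649; factor = 4/ΣO = 1.97386.
Mg apfu = 0.12182 × 1.97386 = 0.240.

0.240 Mg apfu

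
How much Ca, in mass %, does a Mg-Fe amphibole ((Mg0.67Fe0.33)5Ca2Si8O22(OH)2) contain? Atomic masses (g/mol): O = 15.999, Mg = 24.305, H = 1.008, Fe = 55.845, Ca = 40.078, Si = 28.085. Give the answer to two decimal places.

Molar mass of (Mg0.67Fe0.33)5Ca2Si8O22(OH)2: 3.35*24.305 + 1.65*55.845 + 2*40.078 + 8*28.085 + 24*15.999 + 2*1.008 = 864.394 g/mol.
Mass of Ca per formula unit: 2 × 40.078 = 80.156 g.
Weight fraction Ca = 80.156 / 864.394 = 0.0927.

9.27 mass %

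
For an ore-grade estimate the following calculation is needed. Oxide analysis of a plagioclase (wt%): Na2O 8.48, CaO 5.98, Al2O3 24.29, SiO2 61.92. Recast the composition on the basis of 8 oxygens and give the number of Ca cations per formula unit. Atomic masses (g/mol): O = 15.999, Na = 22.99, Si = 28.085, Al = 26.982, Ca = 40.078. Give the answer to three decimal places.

0.283 Ca apfu

8.48 wt% Na2O ÷ 61.979 g/mol = 0.13682 mol, giving 0.27364 Na and 0.13682 O.
5.98 wt% CaO ÷ 56.077 g/mol = 0.10664 mol, giving 0.10664 Ca and 0.10664 O.
24.29 wt% Al2O3 ÷ 101.961 g/mol = 0.23823 mol, giving 0.47646 Al and 0.71469 O.
61.92 wt% SiO2 ÷ 60.083 g/mol = 1.03057 mol, giving 1.03057 Si and 2.06114 O.
Oxygen sums to 3.01929; scaling by 8/3.01929 = 2.64963 puts the formula on 8 O.
Ca: 0.10664 × 2.64963 = 0.283 atoms per formula unit.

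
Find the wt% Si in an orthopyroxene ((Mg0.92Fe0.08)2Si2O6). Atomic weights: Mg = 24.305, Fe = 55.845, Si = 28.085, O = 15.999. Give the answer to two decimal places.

27.29 mass %

Formula mass = 1.84*24.305 + 0.16*55.845 + 2*28.085 + 6*15.999 = 205.820 g/mol, of which 56.170 g is Si.
So Si makes up 56.170/205.820 = 0.2729 of the mass, i.e. 27.29%.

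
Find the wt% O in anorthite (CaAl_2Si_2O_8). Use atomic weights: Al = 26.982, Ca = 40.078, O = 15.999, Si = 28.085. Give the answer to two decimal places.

46.01 wt%

M(CaAl_2Si_2O_8) = 278.204 g/mol.
O contributes 8 × 15.999 = 127.992 g per mole.
127.992/278.204 = 0.4601 → 46.01%.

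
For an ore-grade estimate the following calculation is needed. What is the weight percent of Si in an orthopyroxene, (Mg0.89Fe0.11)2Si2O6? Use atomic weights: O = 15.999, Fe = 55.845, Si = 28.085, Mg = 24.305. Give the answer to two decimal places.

Molar mass of (Mg0.89Fe0.11)2Si2O6: 1.78×24.305 + 0.22×55.845 + 2×28.085 + 6×15.999 = 207.713 g/mol.
Mass of Si per formula unit: 2 × 28.085 = 56.170 g.
Weight fraction Si = 56.170 / 207.713 = 0.2704.

27.04 mass %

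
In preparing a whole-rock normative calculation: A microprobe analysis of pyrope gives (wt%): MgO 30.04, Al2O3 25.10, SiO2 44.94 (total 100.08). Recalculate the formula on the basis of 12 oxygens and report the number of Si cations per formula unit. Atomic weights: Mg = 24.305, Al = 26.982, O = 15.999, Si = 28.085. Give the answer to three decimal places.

30.04 wt% MgO ÷ 40.304 g/mol = 0.74534 mol, giving 0.74534 Mg and 0.74534 O.
25.10 wt% Al2O3 ÷ 101.961 g/mol = 0.24617 mol, giving 0.49234 Al and 0.73851 O.
44.94 wt% SiO2 ÷ 60.083 g/mol = 0.74797 mol, giving 0.74797 Si and 1.49594 O.
Oxygen sums to 2.97979; scaling by 12/2.97979 = 4.02713 puts the formula on 12 O.
Si: 0.74797 × 4.02713 = 3.012 atoms per formula unit.

3.012 Si apfu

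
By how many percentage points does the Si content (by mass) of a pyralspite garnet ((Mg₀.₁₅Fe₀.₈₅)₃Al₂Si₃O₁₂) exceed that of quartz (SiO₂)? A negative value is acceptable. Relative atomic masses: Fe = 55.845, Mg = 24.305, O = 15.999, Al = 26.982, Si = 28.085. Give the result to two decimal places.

-29.32 percentage points

M((Mg₀.₁₅Fe₀.₈₅)₃Al₂Si₃O₁₂) = 483.549 g/mol, so wt% Si = 84.255/483.549 × 100 = 17.42%.
M(SiO₂) = 60.083 g/mol, so wt% Si = 28.085/60.083 × 100 = 46.74%.
17.42 − 46.74 = -29.32 pp.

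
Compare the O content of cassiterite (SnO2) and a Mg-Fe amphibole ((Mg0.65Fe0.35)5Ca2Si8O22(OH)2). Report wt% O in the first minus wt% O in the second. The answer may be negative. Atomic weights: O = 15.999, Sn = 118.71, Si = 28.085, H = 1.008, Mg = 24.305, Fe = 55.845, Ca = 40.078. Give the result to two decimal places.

-23.03 percentage points

First mineral: 31.998 g O in 150.708 g formula = 21.23 wt% O.
Second mineral: 383.976 g O in 867.548 g formula = 44.26 wt% O.
21.23% − 44.26% gives a difference of -23.03 percentage points.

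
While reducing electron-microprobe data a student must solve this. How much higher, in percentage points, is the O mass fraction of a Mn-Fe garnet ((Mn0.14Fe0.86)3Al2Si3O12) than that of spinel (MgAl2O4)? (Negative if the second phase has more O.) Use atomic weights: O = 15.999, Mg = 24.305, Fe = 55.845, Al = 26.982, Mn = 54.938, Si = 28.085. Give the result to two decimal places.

M((Mn0.14Fe0.86)3Al2Si3O12) = 497.361 g/mol, so wt% O = 191.988/497.361 × 100 = 38.60%.
M(MgAl2O4) = 142.265 g/mol, so wt% O = 63.996/142.265 × 100 = 44.98%.
38.60 − 44.98 = -6.38 pp.

-6.38 percentage points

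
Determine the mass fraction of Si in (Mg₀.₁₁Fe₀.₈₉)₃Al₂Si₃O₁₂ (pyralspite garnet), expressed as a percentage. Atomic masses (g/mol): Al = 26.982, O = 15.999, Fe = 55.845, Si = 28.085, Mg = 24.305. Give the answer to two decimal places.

Formula mass = 0.33·24.305 + 2.67·55.845 + 2·26.982 + 3·28.085 + 12·15.999 = 487.334 g/mol, of which 84.255 g is Si.
So Si makes up 84.255/487.334 = 0.1729 of the mass, i.e. 17.29%.

17.29 weight percent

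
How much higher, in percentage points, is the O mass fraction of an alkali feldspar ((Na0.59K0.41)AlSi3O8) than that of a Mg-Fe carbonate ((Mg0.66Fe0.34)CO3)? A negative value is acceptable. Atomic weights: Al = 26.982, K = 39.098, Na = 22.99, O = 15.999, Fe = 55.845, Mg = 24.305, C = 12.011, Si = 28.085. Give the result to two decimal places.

M((Na0.59K0.41)AlSi3O8) = 268.823 g/mol, so wt% O = 127.992/268.823 × 100 = 47.61%.
M((Mg0.66Fe0.34)CO3) = 95.037 g/mol, so wt% O = 47.997/95.037 × 100 = 50.50%.
47.61 − 50.50 = -2.89 pp.

-2.89 percentage points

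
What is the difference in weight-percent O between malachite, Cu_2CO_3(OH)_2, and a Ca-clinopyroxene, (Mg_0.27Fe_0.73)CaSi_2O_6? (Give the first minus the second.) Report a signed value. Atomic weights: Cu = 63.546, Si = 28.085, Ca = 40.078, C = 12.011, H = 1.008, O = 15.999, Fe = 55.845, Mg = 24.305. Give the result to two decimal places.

O in Cu_2CO_3(OH)_2: molar mass 221.114 g/mol; 5×15.999 = 79.995 g → 36.18 wt%.
O in (Mg_0.27Fe_0.73)CaSi_2O_6: molar mass 239.571 g/mol; 6×15.999 = 95.994 g → 40.07 wt%.
Difference = 36.18 − 40.07 = -3.89 percentage points.

-3.89 percentage points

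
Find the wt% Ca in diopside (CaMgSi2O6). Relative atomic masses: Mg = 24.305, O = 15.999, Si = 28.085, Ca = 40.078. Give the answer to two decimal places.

M(CaMgSi2O6) = 216.547 g/mol.
Ca contributes 1 × 40.078 = 40.078 g per mole.
40.078/216.547 = 0.1851 → 18.51%.

18.51 weight percent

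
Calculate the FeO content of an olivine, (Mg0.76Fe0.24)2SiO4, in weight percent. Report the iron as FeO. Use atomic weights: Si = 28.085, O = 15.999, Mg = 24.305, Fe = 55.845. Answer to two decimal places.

Formula mass = 155.830 g/mol.
0.48 Fe → 0.4800 mol FeO per formula unit; M(FeO) = 71.844, so FeO mass = 34.485 g.
34.485/155.830 × 100 = 22.13 wt%.

22.13 wt%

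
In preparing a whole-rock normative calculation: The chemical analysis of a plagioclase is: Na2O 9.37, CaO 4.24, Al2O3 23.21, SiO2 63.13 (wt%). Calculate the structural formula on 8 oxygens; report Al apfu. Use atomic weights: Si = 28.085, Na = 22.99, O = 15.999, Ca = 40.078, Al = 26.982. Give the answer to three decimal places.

Na2O: 9.37/61.979 = 0.15118 mol → 0.30236 mol Na, 0.15118 mol O.
CaO: 4.24/56.077 = 0.07561 mol → 0.07561 mol Ca, 0.07561 mol O.
Al2O3: 23.21/101.961 = 0.22764 mol → 0.45528 mol Al, 0.68292 mol O.
SiO2: 63.13/60.083 = 1.05071 mol → 1.05071 mol Si, 2.10142 mol O.
Total oxygen = 3.01113 mol. Normalization factor = 8/3.01113 = 2.65681.
Al per 8 O = 0.45528 × 2.65681 = 1.210.

1.210 Al apfu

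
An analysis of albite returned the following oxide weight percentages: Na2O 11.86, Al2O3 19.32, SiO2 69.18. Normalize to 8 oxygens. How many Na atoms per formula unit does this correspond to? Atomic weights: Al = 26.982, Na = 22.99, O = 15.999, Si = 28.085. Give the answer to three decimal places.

Na2O: 11.86/61.979 = 0.19136 mol → 0.38272 mol Na, 0.19136 mol O.
Al2O3: 19.32/101.961 = 0.18948 mol → 0.37896 mol Al, 0.56844 mol O.
SiO2: 69.18/60.083 = 1.15141 mol → 1.15141 mol Si, 2.30282 mol O.
Total oxygen = 3.06262 mol. Normalization factor = 8/3.06262 = 2.61214.
Na per 8 O = 0.38272 × 2.61214 = 1.000.

1.000 Na apfu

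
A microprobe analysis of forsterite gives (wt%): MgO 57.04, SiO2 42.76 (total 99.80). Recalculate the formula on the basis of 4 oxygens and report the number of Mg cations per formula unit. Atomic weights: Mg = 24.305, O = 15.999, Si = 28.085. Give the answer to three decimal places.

1.994 Mg apfu

MgO (M=40.304): mol = 1.41524; Mg = 1.41524, O = 1.41524.
SiO2 (M=60.083): mol = 0.71168; Si = 0.71168, O = 1.42336.
ΣO = 2.83860; factor = 4/ΣO = 1.40915.
Mg apfu = 1.41524 × 1.40915 = 1.994.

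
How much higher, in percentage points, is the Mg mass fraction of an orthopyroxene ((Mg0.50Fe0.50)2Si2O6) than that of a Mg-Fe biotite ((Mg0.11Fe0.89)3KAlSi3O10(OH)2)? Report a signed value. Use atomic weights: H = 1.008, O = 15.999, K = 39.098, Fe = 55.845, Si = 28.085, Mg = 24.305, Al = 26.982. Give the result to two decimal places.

Mg in (Mg0.50Fe0.50)2Si2O6: molar mass 232.314 g/mol; 1×24.305 = 24.305 g → 10.46 wt%.
Mg in (Mg0.11Fe0.89)3KAlSi3O10(OH)2: molar mass 501.466 g/mol; 0.33×24.305 = 8.021 g → 1.60 wt%.
Difference = 10.46 − 1.60 = 8.86 percentage points.

8.86 percentage points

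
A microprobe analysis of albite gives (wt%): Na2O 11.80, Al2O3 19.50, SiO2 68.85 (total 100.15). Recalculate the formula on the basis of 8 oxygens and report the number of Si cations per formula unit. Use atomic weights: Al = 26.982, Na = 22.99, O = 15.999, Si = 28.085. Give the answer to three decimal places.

Na2O (M=61.979): mol = 0.19039; Na = 0.38078, O = 0.19039.
Al2O3 (M=101.961): mol = 0.19125; Al = 0.38250, O = 0.57375.
SiO2 (M=60.083): mol = 1.14591; Si = 1.14591, O = 2.29182.
ΣO = 3.05596; factor = 8/ΣO = 2.61784.
Si apfu = 1.14591 × 2.61784 = 3.000.

3.000 Si apfu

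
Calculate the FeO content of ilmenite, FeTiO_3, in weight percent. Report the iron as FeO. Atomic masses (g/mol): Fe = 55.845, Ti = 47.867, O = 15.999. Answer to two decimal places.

Molar mass of FeTiO_3 = 1*55.845 + 1*47.867 + 3*15.999 = 151.709 g/mol.
Each formula unit contains 1 Fe, equivalent to 1/1 = 1.0000 mol FeO.
M(FeO) = 1×55.845 + 1×15.999 = 71.844 g/mol.
Mass of FeO per formula unit = 1.0000 × 71.844 = 71.844 g.
FeO wt% = 71.844 / 151.709 × 100 = 47.36%.

47.36 wt%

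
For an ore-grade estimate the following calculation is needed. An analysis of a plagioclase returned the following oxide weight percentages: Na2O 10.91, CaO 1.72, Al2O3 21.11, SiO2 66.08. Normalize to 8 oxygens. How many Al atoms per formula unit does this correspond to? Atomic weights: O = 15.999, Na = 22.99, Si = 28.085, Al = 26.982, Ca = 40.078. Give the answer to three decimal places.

Na2O (M=61.979): mol = 0.17603; Na = 0.35206, O = 0.17603.
CaO (M=56.077): mol = 0.03067; Ca = 0.03067, O = 0.03067.
Al2O3 (M=101.961): mol = 0.20704; Al = 0.41408, O = 0.62112.
SiO2 (M=60.083): mol = 1.09981; Si = 1.09981, O = 2.19962.
ΣO = 3.02744; factor = 8/ΣO = 2.64250.
Al apfu = 0.41408 × 2.64250 = 1.094.

1.094 Al apfu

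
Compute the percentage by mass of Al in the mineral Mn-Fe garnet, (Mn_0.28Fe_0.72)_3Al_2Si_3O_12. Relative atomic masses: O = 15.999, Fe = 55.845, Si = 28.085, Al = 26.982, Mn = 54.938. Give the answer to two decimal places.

Formula mass = 0.84·54.938 + 2.16·55.845 + 2·26.982 + 3·28.085 + 12·15.999 = 496.980 g/mol, of which 53.964 g is Al.
So Al makes up 53.964/496.980 = 0.1086 of the mass, i.e. 10.86%.

10.86 wt%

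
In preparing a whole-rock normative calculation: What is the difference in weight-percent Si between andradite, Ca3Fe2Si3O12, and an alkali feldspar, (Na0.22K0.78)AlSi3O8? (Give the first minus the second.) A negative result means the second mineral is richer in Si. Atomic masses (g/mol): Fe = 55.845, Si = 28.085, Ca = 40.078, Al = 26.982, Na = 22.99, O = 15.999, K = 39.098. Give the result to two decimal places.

-14.08 percentage points

M(Ca3Fe2Si3O12) = 508.167 g/mol, so wt% Si = 84.255/508.167 × 100 = 16.58%.
M((Na0.22K0.78)AlSi3O8) = 274.783 g/mol, so wt% Si = 84.255/274.783 × 100 = 30.66%.
16.58 − 30.66 = -14.08 pp.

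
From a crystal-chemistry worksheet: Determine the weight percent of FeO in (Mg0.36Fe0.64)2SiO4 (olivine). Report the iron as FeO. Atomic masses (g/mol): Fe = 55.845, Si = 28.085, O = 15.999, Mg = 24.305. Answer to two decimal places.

Formula mass = 181.062 g/mol.
1.28 Fe → 1.2800 mol FeO per formula unit; M(FeO) = 71.844, so FeO mass = 91.960 g.
91.960/181.062 × 100 = 50.79 wt%.

50.79 wt%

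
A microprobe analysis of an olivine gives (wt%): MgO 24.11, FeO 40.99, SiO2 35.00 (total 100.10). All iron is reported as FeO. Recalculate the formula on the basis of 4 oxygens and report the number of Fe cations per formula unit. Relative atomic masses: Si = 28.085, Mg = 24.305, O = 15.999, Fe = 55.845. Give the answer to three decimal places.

0.978 Fe apfu

MgO: 24.11/40.304 = 0.59820 mol → 0.59820 mol Mg, 0.59820 mol O.
FeO: 40.99/71.844 = 0.57054 mol → 0.57054 mol Fe, 0.57054 mol O.
SiO2: 35.00/60.083 = 0.58253 mol → 0.58253 mol Si, 1.16506 mol O.
Total oxygen = 2.33380 mol. Normalization factor = 4/2.33380 = 1.71394.
Fe per 4 O = 0.57054 × 1.71394 = 0.978.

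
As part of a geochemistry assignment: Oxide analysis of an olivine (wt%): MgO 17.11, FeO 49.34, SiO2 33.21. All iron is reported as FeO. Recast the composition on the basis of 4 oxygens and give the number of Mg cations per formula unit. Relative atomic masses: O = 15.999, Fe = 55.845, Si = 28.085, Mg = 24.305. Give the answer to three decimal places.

MgO (M=40.304): mol = 0.42452; Mg = 0.42452, O = 0.42452.
FeO (M=71.844): mol = 0.68677; Fe = 0.68677, O = 0.68677.
SiO2 (M=60.083): mol = 0.55274; Si = 0.55274, O = 1.10548.
ΣO = 2.21677; factor = 4/ΣO = 1.80443.
Mg apfu = 0.42452 × 1.80443 = 0.766.

0.766 Mg apfu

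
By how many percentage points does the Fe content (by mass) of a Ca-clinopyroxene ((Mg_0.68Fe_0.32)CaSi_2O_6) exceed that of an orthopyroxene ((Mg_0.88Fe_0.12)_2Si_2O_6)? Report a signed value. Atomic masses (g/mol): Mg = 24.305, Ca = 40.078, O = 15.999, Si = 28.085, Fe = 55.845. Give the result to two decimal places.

1.45 percentage points

First mineral: 17.870 g Fe in 226.640 g formula = 7.88 wt% Fe.
Second mineral: 13.403 g Fe in 208.344 g formula = 6.43 wt% Fe.
7.88% − 6.43% gives a difference of 1.45 percentage points.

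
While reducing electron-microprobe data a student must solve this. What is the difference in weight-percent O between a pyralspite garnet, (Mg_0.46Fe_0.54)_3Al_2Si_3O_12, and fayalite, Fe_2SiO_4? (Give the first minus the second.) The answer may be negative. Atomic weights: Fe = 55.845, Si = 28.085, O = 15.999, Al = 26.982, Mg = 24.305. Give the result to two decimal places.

10.86 percentage points

First mineral: 191.988 g O in 454.217 g formula = 42.27 wt% O.
Second mineral: 63.996 g O in 203.771 g formula = 31.41 wt% O.
42.27% − 31.41% gives a difference of 10.86 percentage points.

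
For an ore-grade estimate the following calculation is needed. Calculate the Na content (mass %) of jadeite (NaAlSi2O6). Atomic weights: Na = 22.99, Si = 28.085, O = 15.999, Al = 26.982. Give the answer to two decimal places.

Formula mass = 1×22.99 + 1×26.982 + 2×28.085 + 6×15.999 = 202.136 g/mol, of which 22.990 g is Na.
So Na makes up 22.990/202.136 = 0.1137 of the mass, i.e. 11.37%.

11.37 mass %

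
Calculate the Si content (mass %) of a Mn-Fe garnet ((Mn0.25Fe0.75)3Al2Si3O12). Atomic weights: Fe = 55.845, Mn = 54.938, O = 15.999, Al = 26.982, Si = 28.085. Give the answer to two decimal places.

16.95 mass %

Molar mass of (Mn0.25Fe0.75)3Al2Si3O12: 0.75·54.938 + 2.25·55.845 + 2·26.982 + 3·28.085 + 12·15.999 = 497.062 g/mol.
Mass of Si per formula unit: 3 × 28.085 = 84.255 g.
Weight fraction Si = 84.255 / 497.062 = 0.1695.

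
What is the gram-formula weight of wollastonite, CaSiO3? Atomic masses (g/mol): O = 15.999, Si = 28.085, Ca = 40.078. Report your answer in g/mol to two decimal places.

116.16 g/mol

The formula mass is the sum 1·40.078 + 1·28.085 + 3·15.999.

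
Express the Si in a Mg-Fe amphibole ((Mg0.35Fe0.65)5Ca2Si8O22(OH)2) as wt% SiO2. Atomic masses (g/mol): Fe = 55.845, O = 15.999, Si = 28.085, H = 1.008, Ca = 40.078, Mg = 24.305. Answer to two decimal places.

Formula mass = 914.858 g/mol.
8 Si → 8.0000 mol SiO2 per formula unit; M(SiO2) = 60.083, so SiO2 mass = 480.664 g.
480.664/914.858 × 100 = 52.54 wt%.

52.54 wt%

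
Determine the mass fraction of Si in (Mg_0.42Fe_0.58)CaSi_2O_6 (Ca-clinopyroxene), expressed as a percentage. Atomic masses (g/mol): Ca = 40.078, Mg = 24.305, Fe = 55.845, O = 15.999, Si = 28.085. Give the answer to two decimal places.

23.92 mass %

M((Mg_0.42Fe_0.58)CaSi_2O_6) = 234.840 g/mol.
Si contributes 2 × 28.085 = 56.170 g per mole.
56.170/234.840 = 0.2392 → 23.92%.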